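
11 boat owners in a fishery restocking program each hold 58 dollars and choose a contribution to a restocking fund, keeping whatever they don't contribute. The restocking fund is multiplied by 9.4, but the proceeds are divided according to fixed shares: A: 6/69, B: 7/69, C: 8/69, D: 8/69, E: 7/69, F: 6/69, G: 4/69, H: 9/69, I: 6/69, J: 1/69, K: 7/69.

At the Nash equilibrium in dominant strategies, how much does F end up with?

For player j, contributing a unit is worthwhile iff 9.4 × (j's share) ≥ 1, i.e. iff j's share is at least 0.1064.
C, D and H clear that bar, contributing 58 each; the remaining 8 contribute 0. Total contributed: 174.
F keeps 58 and receives 9.4 × 174 × 6/69 = 142.23 from the restocking fund, for a payoff of 200.23.

200.23 dollars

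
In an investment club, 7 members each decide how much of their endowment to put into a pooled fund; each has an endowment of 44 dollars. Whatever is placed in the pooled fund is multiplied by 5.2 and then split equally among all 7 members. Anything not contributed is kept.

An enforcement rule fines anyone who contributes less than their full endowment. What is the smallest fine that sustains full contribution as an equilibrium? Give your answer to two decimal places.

Given the others contribute fully, the best deviation is to contribute 0 (any partial contribution still incurs the fine and gives up units whose private return 0.7429 is below 1).
Deviating from 44 to 0 saves 44 dollars but forfeits the deviator's share of the drop in the pooled fund: 5.2/7 × 44 = 32.69.
So the deviation gain is 44 − 32.69 = 11.31, and the fine must be at least 11.31 dollars to wipe it out.

11.31 dollars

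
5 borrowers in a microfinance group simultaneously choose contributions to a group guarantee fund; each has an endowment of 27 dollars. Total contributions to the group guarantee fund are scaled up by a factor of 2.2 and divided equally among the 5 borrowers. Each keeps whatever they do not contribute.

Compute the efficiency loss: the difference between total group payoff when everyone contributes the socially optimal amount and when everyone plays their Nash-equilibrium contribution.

Each contributed unit returns 2.2/5 = 0.4400 to its contributor — below 1 — so contributing 0 is dominant for every player. At the Nash equilibrium everyone keeps their 27, and the group total is 5 × 27 = 135.
Each contributed unit returns 2.200 to the group as a whole (0.4400 to each of 5 players), which exceeds 1, so the social optimum is full contribution: group total = 2.200 × 135 = 297.00.
Efficiency loss = 297.00 − 135 = 162.00.

162.00 dollars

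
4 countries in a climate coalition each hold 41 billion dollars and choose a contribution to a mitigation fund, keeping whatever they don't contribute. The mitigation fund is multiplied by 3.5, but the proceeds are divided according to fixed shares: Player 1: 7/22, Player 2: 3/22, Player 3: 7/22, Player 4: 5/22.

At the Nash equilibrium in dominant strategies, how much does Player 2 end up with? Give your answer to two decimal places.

Each unit j contributes comes back to j as 3.5 × (j's share), so j prefers to contribute only if that share exceeds 1/3.5 = 0.2857; otherwise keeping the unit dominates.
Player 1 and Player 3 clear that bar, contributing 41 each; the remaining 2 contribute 0. Total contributed: 82.
Player 2 keeps 41 and receives 3.5 × 82 × 3/22 = 39.14 from the mitigation fund, for a payoff of 80.14.

80.14 billion dollars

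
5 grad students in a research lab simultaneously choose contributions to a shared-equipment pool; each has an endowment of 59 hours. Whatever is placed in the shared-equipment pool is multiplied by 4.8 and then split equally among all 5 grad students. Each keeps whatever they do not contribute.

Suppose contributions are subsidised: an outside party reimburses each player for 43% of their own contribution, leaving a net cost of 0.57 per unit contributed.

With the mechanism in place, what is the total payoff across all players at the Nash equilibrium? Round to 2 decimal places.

Under the mechanism each unit contributed yields (4.8/5) / 0.57 = 1.6842 back to its contributor per unit of net cost, which exceeds 1, making full contribution the dominant choice for everyone.
At the Nash equilibrium everyone contributes 59. Group total payoff = 5 × (59 × 0.43 + 4.8 × 59) = 1542.85.

1542.85 hours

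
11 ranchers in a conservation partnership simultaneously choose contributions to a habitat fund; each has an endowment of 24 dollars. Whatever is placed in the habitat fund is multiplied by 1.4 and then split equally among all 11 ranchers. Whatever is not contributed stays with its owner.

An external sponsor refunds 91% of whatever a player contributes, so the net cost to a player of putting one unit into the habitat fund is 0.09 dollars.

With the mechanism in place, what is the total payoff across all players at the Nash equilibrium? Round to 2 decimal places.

609.84 dollars

The effective private return per unit is now (1.4/11) / 0.09 = 1.4141 > 1, so every player's dominant strategy flips to full contribution.
So the Nash equilibrium is full contribution by all 11; the group earns 11 × (24 × 0.91 + 1.4 × 24) = 609.84.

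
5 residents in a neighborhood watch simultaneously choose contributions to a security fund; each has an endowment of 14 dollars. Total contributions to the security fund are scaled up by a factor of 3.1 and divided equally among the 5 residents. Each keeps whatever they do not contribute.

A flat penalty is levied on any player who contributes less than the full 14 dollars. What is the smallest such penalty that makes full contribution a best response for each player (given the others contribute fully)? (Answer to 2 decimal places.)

5.32 dollars

Given the others contribute fully, the best deviation is to contribute 0 (any partial contribution still incurs the fine and gives up units whose private return 0.6200 is below 1).
Deviating from 14 to 0 saves 14 dollars but forfeits the deviator's share of the drop in the security fund: 3.1/5 × 14 = 8.68.
So the deviation gain is 14 − 8.68 = 5.32, and the fine must be at least 5.32 dollars to wipe it out.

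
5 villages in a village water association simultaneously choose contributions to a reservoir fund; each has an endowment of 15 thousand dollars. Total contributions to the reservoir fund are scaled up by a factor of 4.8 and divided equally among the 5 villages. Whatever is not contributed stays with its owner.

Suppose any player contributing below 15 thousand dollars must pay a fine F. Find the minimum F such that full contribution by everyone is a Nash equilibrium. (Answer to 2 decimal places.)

0.60 thousand dollars

Given the others contribute fully, the best deviation is to contribute 0 (any partial contribution still incurs the fine and gives up units whose private return 0.9600 is below 1).
Deviating from 15 to 0 saves 15 thousand dollars but forfeits the deviator's share of the drop in the reservoir fund: 4.8/5 × 15 = 14.40.
So the deviation gain is 15 − 14.40 = 0.60, and the fine must be at least 0.60 thousand dollars to wipe it out.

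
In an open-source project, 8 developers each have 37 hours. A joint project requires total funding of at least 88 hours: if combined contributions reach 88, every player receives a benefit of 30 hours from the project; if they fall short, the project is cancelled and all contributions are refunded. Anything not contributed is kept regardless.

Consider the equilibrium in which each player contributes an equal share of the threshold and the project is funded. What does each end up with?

56 hours

Equal share of the threshold: 88/8 = 11.
At this profile no one gains by cutting their contribution: any cut drops the total below 88, the project is cancelled, contributions are refunded, and the deviator ends with 37, which is less than 37 − 11 + 30 = 56. Contributing more than 11 just wastes the excess. So contributing exactly 11 is a best response.
Each player's payoff: 37 − 11 + 30 = 56.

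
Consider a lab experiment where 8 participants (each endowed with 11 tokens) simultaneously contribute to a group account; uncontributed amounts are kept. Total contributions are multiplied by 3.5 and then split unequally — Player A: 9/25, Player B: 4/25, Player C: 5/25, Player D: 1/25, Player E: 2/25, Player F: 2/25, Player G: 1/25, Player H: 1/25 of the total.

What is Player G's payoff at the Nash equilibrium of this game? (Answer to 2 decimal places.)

12.54 tokens

For player j, contributing a unit is worthwhile iff 3.5 × (j's share) ≥ 1, i.e. iff j's share is at least 0.2857.
Player A alone (share 9/25) is above the threshold, contributing 11; the remaining 7 contribute 0. Total contributed: 11.
Player G keeps 11 and receives 3.5 × 11 × 1/25 = 1.54 from the group account, for a payoff of 12.54.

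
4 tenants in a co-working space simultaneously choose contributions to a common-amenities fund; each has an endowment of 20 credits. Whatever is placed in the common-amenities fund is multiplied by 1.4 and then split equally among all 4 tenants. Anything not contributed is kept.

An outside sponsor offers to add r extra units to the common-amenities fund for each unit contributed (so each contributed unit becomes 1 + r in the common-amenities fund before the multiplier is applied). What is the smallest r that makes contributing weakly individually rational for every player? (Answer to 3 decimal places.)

With matching at rate r, one contributed unit becomes (1 + r) in the common-amenities fund and returns 1.4 × (1 + r) / 4 to the contributor.
Setting this equal to 1: 1 + r = 4/1.4 = 2.8571.
So the minimum matching rate is r = 2.8571 − 1 = 1.857.

1.857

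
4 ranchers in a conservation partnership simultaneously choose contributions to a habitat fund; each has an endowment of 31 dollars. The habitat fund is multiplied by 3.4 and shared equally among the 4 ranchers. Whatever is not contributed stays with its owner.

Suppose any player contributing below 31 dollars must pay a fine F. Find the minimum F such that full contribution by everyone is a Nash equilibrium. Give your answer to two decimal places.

4.65 dollars

Given the others contribute fully, the best deviation is to contribute 0 (any partial contribution still incurs the fine and gives up units whose private return 0.8500 is below 1).
Deviating from 31 to 0 saves 31 dollars but forfeits the deviator's share of the drop in the habitat fund: 3.4/4 × 31 = 26.35.
So the deviation gain is 31 − 26.35 = 4.65, and the fine must be at least 4.65 dollars to wipe it out.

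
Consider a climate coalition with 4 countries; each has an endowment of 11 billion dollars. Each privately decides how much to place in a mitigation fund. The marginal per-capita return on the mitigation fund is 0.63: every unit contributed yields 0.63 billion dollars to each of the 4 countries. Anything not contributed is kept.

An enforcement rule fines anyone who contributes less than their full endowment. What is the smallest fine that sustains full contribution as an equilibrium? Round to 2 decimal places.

4.07 billion dollars

Given the others contribute fully, the best deviation is to contribute 0 (any partial contribution still incurs the fine and gives up units whose private return 0.63 is below 1).
Deviating from 11 to 0 saves 11 billion dollars but forfeits the deviator's share of the drop in the mitigation fund: 0.63 × 11 = 6.93.
So the deviation gain is 11 − 6.93 = 4.07, and the fine must be at least 4.07 billion dollars to wipe it out.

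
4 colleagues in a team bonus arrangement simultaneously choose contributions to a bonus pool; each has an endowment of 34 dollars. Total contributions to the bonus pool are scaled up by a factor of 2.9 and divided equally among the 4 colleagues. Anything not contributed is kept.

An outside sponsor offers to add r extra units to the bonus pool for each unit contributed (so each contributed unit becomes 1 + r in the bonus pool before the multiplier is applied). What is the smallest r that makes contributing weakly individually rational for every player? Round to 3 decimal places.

With matching at rate r, one contributed unit becomes (1 + r) in the bonus pool and returns 2.9 × (1 + r) / 4 to the contributor.
Setting this equal to 1: 1 + r = 4/2.9 = 1.3793.
So the minimum matching rate is r = 1.3793 − 1 = 0.379.

0.379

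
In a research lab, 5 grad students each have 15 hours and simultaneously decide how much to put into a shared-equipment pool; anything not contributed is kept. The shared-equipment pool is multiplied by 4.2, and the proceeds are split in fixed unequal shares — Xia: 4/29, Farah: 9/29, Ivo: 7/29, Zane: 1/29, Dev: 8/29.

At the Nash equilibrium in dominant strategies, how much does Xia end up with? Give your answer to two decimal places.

A player with share s gets back 4.2·s per unit contributed, so full contribution is dominant for anyone with s > 1/4.2 = 0.2381 and zero contribution is dominant for anyone below.
Farah, Ivo and Dev are above the threshold, contributing 15 each; the remaining 2 contribute 0. Total contributed: 45.
Xia keeps 15 and receives 4.2 × 45 × 4/29 = 26.07 from the shared-equipment pool, for a payoff of 41.07.

41.07 hours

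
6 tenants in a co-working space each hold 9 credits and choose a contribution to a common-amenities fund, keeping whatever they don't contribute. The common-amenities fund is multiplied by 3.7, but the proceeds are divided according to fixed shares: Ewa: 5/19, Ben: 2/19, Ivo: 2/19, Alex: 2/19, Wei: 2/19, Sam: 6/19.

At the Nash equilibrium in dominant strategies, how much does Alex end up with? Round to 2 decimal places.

12.51 credits

Player j's private return per contributed unit is 3.7 × (j's share). Contributing is weakly dominant for j when that share is at least 1/3.7 = 0.2703, and contributing 0 is dominant otherwise.
Sam alone (share 6/19) is above the threshold, contributing 9; the remaining 5 contribute 0. Total contributed: 9.
Alex keeps 9 and receives 3.7 × 9 × 2/19 = 3.51 from the common-amenities fund, for a payoff of 12.51.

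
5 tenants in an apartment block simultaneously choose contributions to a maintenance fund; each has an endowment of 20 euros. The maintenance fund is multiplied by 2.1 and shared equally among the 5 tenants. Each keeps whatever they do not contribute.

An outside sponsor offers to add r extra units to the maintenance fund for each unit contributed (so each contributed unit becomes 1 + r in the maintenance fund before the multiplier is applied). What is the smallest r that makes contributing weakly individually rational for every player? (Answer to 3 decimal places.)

1.381

With matching at rate r, one contributed unit becomes (1 + r) in the maintenance fund and returns 2.1 × (1 + r) / 5 to the contributor.
Setting this equal to 1: 1 + r = 5/2.1 = 2.3810.
So the minimum matching rate is r = 2.3810 − 1 = 1.381.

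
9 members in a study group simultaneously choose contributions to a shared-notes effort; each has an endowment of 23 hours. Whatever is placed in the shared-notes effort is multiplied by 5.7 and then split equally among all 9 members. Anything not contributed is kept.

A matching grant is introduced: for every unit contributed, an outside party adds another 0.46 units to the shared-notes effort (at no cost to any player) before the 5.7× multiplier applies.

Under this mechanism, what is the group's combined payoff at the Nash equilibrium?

With the mechanism, a contributed unit returns 5.7 × 1.46 / 9 = 0.9247 per unit of net cost — still below 1 — so contributing 0 remains dominant for every player.
Everyone keeps their endowment and the group total is 9 × 23 = 207.

207.00 hours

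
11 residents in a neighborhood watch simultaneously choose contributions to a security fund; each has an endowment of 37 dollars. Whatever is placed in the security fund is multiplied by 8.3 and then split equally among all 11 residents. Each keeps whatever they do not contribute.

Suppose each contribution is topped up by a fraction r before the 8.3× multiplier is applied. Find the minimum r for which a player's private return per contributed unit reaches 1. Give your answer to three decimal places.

With matching at rate r, one contributed unit becomes (1 + r) in the security fund and returns 8.3 × (1 + r) / 11 to the contributor.
Setting this equal to 1: 1 + r = 11/8.3 = 1.3253.
So the minimum matching rate is r = 1.3253 − 1 = 0.325.

0.325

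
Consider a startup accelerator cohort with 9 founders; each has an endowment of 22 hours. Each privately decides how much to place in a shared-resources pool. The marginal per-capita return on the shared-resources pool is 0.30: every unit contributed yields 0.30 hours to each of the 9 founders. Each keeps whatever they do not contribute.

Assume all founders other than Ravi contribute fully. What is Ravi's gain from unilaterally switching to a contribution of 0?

Switching from a contribution of 22 to 0 lets Ravi keep an extra 22 hours, but lowers the shared-resources pool by 22, which costs Ravi their own share of that drop: 0.30 × 22 = 6.60.
Net gain = 22 − 6.60 = 15.40. The private return per contributed unit (0.30) is below 1, so free-riding is indeed the best response regardless of what the others do.

15.40 hours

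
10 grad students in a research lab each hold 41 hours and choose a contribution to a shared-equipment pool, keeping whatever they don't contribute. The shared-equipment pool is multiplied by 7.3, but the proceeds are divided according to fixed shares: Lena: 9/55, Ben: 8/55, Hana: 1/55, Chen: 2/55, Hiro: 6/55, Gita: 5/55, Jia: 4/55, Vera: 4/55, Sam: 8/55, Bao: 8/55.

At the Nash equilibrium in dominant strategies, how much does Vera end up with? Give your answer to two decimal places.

128.07 hours

For player j, contributing a unit is worthwhile iff 7.3 × (j's share) ≥ 1, i.e. iff j's share is at least 0.1370.
Lena, Ben, Sam and Bao are above the threshold, contributing 41 each; the remaining 6 contribute 0. Total contributed: 164.
Vera keeps 41 and receives 7.3 × 164 × 4/55 = 87.07 from the shared-equipment pool, for a payoff of 128.07.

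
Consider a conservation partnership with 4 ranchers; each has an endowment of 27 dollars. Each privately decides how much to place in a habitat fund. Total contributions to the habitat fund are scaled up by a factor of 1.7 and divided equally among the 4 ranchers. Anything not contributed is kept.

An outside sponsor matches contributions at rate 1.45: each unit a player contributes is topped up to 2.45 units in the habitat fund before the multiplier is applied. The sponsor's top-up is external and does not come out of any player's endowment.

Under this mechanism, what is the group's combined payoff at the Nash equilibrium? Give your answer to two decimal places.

449.82 dollars

The effective private return per unit is now 1.7 × 2.45 / 4 = 1.0413 > 1, so every player's dominant strategy flips to full contribution.
So the Nash equilibrium is full contribution by all 4; the group earns 1.7 × 2.45 × 108 = 449.82.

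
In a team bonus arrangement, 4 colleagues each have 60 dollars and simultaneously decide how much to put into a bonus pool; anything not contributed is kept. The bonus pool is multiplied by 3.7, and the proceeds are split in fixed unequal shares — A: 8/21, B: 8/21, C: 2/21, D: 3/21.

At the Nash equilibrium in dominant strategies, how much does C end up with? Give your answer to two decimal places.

Player j's private return per contributed unit is 3.7 × (j's share). Contributing is weakly dominant for j when that share is at least 1/3.7 = 0.2703, and contributing 0 is dominant otherwise.
A and B are above the threshold, contributing 60 each; the remaining 2 contribute 0. Total contributed: 120.
C keeps 60 and receives 3.7 × 120 × 2/21 = 42.29 from the bonus pool, for a payoff of 102.29.

102.29 dollars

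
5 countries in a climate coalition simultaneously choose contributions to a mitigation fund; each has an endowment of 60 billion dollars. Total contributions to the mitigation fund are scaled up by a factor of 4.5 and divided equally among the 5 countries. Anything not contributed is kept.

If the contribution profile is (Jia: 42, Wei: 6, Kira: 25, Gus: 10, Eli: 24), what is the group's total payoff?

Total contributed: 42 + 6 + 25 + 10 + 24 = 107; total kept: 5 × 60 − 107 = 193.
The mitigation fund pays out 4.5 × 107 = 481.50 in aggregate.
Group total = 193 + 481.50 = 674.50.

674.50 billion dollars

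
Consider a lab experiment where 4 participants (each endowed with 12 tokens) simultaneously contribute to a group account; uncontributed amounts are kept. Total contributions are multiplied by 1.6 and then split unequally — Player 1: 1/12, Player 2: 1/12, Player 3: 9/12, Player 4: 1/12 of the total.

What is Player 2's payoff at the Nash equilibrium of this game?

A player with share s gets back 1.6·s per unit contributed, so full contribution is dominant for anyone with s > 1/1.6 = 0.6250 and zero contribution is dominant for anyone below.
Only Player 3 (9/12) clears that bar, contributing 12; the remaining 3 contribute 0. Total contributed: 12.
Player 2 keeps 12 and receives 1.6 × 12 × 1/12 = 1.60 from the group account, for a payoff of 13.60.

13.60 tokens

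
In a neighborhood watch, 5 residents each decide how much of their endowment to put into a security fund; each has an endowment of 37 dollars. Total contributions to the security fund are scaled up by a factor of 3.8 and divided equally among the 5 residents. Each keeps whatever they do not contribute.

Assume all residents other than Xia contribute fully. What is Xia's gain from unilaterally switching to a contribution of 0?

8.88 dollars

Switching from a contribution of 37 to 0 lets Xia keep an extra 37 dollars, but lowers the security fund by 37, which costs Xia their own share of that drop: 3.8/5 × 37 = 28.12.
Net gain = 37 − 28.12 = 8.88. The private return per contributed unit (0.7600) is below 1, so free-riding is indeed the best response regardless of what the others do.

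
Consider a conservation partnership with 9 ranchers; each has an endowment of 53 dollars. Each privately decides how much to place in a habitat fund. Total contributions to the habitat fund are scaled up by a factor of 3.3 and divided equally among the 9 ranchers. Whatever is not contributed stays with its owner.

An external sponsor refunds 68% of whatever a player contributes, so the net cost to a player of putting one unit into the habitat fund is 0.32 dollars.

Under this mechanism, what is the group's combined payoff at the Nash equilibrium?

The effective private return per unit is now (3.3/9) / 0.32 = 1.1458 > 1, so every player's dominant strategy flips to full contribution.
At the Nash equilibrium everyone contributes 53. Group total payoff = 9 × (53 × 0.68 + 3.3 × 53) = 1898.46.

1898.46 dollars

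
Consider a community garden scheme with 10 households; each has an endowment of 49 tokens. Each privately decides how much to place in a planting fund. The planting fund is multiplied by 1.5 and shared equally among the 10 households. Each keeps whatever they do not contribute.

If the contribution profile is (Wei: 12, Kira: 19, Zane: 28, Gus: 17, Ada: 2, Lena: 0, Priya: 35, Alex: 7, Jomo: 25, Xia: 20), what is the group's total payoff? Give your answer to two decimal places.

572.50 tokens

Total contributed: 12 + 19 + 28 + 17 + 2 + 0 + 35 + 7 + 25 + 20 = 165; total kept: 10 × 49 − 165 = 325.
The planting fund pays out 1.5 × 165 = 247.50 in aggregate.
Group total = 325 + 247.50 = 572.50.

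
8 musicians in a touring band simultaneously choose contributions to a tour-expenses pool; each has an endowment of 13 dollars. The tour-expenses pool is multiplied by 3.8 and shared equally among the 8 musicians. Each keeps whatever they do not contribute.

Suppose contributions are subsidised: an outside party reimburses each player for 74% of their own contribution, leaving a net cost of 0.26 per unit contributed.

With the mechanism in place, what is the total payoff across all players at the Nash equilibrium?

With the mechanism, a contributed unit returns (3.8/8) / 0.26 = 1.8269 per unit of net cost to the contributor — now above 1 — so contributing fully is weakly dominant for every player.
So the Nash equilibrium is full contribution by all 8; the group earns 8 × (13 × 0.74 + 3.8 × 13) = 472.16.

472.16 dollars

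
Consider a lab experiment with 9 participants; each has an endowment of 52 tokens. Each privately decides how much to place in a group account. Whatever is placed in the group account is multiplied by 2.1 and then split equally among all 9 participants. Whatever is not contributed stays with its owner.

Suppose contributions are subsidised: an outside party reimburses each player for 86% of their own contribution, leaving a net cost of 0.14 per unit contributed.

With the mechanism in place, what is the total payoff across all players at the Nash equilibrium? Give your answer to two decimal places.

1385.28 tokens

With the mechanism, a contributed unit returns (2.1/9) / 0.14 = 1.6667 per unit of net cost to the contributor — now above 1 — so contributing fully is weakly dominant for every player.
At the Nash equilibrium everyone contributes 52. Group total payoff = 9 × (52 × 0.86 + 2.1 × 52) = 1385.28.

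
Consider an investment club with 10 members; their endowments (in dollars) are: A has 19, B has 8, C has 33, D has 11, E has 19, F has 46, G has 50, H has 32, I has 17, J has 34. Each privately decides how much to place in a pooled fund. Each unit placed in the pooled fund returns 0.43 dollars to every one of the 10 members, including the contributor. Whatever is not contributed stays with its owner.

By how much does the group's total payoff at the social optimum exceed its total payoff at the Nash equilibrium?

The private return per contributed unit is 0.43 < 1 for everyone, so the Nash equilibrium is zero contribution and the group total is Σ E_j = 19 + 8 + 33 + 11 + 19 + 46 + 50 + 32 + 17 + 34 = 269.
Each contributed unit returns 4.300 to the group, so the social optimum is full contribution by everyone: group total = 4.300 × 269 = 1156.70.
Efficiency loss = (4.300 − 1) × 269 = 887.70.

887.70 dollars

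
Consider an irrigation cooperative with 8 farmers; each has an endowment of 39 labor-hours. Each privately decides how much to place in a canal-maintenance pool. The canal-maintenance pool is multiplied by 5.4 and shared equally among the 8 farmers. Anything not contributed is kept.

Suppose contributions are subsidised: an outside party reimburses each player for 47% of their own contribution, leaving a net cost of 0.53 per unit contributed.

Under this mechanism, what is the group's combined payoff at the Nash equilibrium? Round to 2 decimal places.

Under the mechanism each unit contributed yields (5.4/8) / 0.53 = 1.2736 back to its contributor per unit of net cost, which exceeds 1, making full contribution the dominant choice for everyone.
At the Nash equilibrium everyone contributes 39. Group total payoff = 8 × (39 × 0.47 + 5.4 × 39) = 1831.44.

1831.44 labor-hours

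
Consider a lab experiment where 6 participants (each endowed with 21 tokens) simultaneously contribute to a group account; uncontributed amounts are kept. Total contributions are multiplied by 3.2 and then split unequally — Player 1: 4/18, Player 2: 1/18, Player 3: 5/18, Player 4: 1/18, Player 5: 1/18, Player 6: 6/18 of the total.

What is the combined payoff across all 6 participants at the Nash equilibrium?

172.20 tokens

Each unit j contributes comes back to j as 3.2 × (j's share), so j prefers to contribute only if that share exceeds 1/3.2 = 0.3125; otherwise keeping the unit dominates.
Only Player 6 (6/18) clears that bar, contributing 21; the remaining 5 contribute 0. Total contributed: 21.
The group account pays out 3.2 × 21 = 67.20 in total (split across the unequal shares, but the aggregate is all that matters for the group sum).
The 5 free-riders keep 21 each, adding 105. Group total = 105 + 67.20 = 172.20.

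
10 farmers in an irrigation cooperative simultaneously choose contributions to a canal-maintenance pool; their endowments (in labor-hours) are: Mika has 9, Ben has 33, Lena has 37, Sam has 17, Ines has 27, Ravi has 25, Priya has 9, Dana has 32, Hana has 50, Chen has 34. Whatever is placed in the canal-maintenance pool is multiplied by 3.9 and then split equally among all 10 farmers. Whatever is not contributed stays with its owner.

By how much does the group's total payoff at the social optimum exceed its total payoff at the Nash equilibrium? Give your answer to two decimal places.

The private return per contributed unit is 3.9/10 = 0.3900 < 1 for every player regardless of endowment, so the Nash equilibrium is zero contribution and the group total is Σ E_j = 9 + 33 + 37 + 17 + 27 + 25 + 9 + 32 + 50 + 34 = 273.
Each contributed unit returns 3.900 to the group, so the social optimum is full contribution by everyone: group total = 3.900 × 273 = 1064.70.
Efficiency loss = (3.900 − 1) × 273 = 791.70.

791.70 labor-hours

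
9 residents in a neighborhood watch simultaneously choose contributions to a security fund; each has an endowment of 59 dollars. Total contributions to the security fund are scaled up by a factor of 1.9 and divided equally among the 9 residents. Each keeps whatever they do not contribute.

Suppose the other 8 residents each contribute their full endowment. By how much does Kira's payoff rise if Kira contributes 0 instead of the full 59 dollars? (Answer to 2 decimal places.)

46.54 dollars

Switching from a contribution of 59 to 0 lets Kira keep an extra 59 dollars, but lowers the security fund by 59, which costs Kira their own share of that drop: 1.9/9 × 59 = 12.46.
Net gain = 59 − 12.46 = 46.54. The private return per contributed unit (0.2111) is below 1, so free-riding is indeed the best response regardless of what the others do.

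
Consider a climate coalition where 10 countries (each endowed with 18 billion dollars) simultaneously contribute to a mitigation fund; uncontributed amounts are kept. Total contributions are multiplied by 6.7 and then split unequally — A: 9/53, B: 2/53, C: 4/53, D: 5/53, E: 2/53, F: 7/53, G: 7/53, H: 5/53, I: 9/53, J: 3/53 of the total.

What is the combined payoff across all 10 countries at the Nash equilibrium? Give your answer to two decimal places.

385.20 billion dollars

A player with share s gets back 6.7·s per unit contributed, so full contribution is dominant for anyone with s > 1/6.7 = 0.1493 and zero contribution is dominant for anyone below.
A and I are above the threshold, contributing 18 each; the remaining 8 contribute 0. Total contributed: 36.
The mitigation fund pays out 6.7 × 36 = 241.20 in total (split across the unequal shares, but the aggregate is all that matters for the group sum).
The 8 free-riders keep 18 each, adding 144. Group total = 144 + 241.20 = 385.20.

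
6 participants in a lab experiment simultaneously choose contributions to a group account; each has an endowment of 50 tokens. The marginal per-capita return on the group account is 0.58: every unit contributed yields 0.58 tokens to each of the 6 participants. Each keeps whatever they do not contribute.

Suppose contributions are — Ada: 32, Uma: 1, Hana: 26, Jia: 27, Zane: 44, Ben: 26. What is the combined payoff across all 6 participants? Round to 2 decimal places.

Total contributed: 32 + 1 + 26 + 27 + 44 + 26 = 156; total kept: 6 × 50 − 156 = 144.
The group account pays out 0.58 × 6 × 156 = 542.88 in aggregate.
Group total = 144 + 542.88 = 686.88.

686.88 tokens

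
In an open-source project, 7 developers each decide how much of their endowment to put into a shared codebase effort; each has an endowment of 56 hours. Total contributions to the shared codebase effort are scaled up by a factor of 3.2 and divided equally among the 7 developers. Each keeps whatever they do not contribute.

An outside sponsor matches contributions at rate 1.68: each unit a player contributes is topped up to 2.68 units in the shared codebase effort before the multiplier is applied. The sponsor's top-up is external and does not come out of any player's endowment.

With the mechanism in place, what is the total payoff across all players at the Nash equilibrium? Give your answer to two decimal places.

3361.79 hours

With the mechanism, a contributed unit returns 3.2 × 2.68 / 7 = 1.2251 per unit of net cost to the contributor — now above 1 — so contributing fully is weakly dominant for every player.
At the Nash equilibrium everyone contributes 56. Group total payoff = 3.2 × 2.68 × 392 = 3361.79.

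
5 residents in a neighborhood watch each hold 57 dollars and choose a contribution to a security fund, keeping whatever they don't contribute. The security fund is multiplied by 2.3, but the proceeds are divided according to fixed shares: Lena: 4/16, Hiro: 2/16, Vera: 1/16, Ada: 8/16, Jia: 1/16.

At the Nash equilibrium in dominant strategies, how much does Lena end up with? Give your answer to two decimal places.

89.78 dollars

Each unit j contributes comes back to j as 2.3 × (j's share), so j prefers to contribute only if that share exceeds 1/2.3 = 0.4348; otherwise keeping the unit dominates.
The only share above 0.4348 is Ada's 8/16, contributing 57; the remaining 4 contribute 0. Total contributed: 57.
Lena keeps 57 and receives 2.3 × 57 × 4/16 = 32.78 from the security fund, for a payoff of 89.78.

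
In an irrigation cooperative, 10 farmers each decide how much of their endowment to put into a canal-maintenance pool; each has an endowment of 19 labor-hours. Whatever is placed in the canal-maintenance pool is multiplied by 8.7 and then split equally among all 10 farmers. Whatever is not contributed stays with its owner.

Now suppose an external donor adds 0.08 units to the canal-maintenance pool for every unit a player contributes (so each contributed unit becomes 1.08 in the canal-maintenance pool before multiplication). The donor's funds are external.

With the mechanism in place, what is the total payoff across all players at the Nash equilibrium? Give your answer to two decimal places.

Even with the mechanism, each unit contributed returns only 8.7 × 1.08 / 10 = 0.9396 per unit of net cost, so contributing nothing is still dominant.
At the Nash equilibrium no one contributes; group total payoff = 10 × 19 = 190.

190.00 labor-hours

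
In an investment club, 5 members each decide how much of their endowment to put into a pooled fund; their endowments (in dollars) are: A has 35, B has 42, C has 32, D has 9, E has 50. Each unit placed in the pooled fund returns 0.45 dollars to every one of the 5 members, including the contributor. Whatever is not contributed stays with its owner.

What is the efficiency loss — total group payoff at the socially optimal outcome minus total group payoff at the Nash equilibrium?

210.00 dollars

The private return per contributed unit is 0.45 < 1 for everyone, so the Nash equilibrium is zero contribution and the group total is Σ E_j = 35 + 42 + 32 + 9 + 50 = 168.
Each contributed unit returns 2.250 to the group, so the social optimum is full contribution by everyone: group total = 2.250 × 168 = 378.00.
Efficiency loss = (2.250 − 1) × 168 = 210.00.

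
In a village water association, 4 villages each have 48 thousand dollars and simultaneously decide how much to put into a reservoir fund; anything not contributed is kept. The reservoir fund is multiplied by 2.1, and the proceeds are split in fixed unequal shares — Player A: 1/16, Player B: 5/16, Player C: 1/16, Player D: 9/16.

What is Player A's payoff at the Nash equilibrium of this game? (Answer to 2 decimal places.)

54.30 thousand dollars

Player j's private return per contributed unit is 2.1 × (j's share). Contributing is weakly dominant for j when that share is at least 1/2.1 = 0.4762, and contributing 0 is dominant otherwise.
The only share above 0.4762 is Player D's 9/16, contributing 48; the remaining 3 contribute 0. Total contributed: 48.
Player A keeps 48 and receives 2.1 × 48 × 1/16 = 6.30 from the reservoir fund, for a payoff of 54.30.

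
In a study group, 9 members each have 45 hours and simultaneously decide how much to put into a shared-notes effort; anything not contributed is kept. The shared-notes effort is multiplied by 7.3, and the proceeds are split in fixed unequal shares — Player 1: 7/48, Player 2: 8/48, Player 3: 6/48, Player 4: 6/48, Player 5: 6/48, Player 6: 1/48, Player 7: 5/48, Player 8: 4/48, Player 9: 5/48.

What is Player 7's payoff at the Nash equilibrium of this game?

Each unit j contributes comes back to j as 7.3 × (j's share), so j prefers to contribute only if that share exceeds 1/7.3 = 0.1370; otherwise keeping the unit dominates.
Player 1 and Player 2 are above the threshold, contributing 45 each; the remaining 7 contribute 0. Total contributed: 90.
Player 7 keeps 45 and receives 7.3 × 90 × 5/48 = 68.44 from the shared-notes effort, for a payoff of 113.44.

113.44 hours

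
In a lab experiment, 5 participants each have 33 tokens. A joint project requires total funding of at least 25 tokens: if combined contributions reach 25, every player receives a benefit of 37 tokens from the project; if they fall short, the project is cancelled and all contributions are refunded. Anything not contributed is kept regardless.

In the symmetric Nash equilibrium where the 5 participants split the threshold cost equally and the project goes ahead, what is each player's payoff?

Equal share of the threshold: 25/5 = 5.
At this profile no one gains by cutting their contribution: any cut drops the total below 25, the project is cancelled, contributions are refunded, and the deviator ends with 33, which is less than 33 − 5 + 37 = 65. Contributing more than 5 just wastes the excess. So contributing exactly 5 is a best response.
Each player's payoff: 33 − 5 + 37 = 65.

65 tokens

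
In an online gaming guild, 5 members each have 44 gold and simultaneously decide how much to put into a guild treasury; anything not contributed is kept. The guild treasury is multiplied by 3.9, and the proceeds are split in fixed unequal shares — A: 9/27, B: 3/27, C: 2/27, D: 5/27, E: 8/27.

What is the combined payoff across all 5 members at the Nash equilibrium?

For player j, contributing a unit is worthwhile iff 3.9 × (j's share) ≥ 1, i.e. iff j's share is at least 0.2564.
A and E are above the threshold, contributing 44 each; the remaining 3 contribute 0. Total contributed: 88.
The guild treasury pays out 3.9 × 88 = 343.20 in total (split across the unequal shares, but the aggregate is all that matters for the group sum).
The 3 free-riders keep 44 each, adding 132. Group total = 132 + 343.20 = 475.20.

475.20 gold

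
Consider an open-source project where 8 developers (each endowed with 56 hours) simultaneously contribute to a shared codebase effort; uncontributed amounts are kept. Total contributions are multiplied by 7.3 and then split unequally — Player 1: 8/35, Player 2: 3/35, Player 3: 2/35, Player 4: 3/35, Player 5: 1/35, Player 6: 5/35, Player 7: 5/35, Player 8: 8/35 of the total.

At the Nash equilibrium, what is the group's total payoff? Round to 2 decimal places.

Player j's private return per contributed unit is 7.3 × (j's share). Contributing is weakly dominant for j when that share is at least 1/7.3 = 0.1370, and contributing 0 is dominant otherwise.
The shares above 0.1370 belong to Player 1, Player 6, Player 7 and Player 8, contributing 56 each; the remaining 4 contribute 0. Total contributed: 224.
The shared codebase effort pays out 7.3 × 224 = 1635.20 in total (split across the unequal shares, but the aggregate is all that matters for the group sum).
The 4 free-riders keep 56 each, adding 224. Group total = 224 + 1635.20 = 1859.20.

1859.20 hours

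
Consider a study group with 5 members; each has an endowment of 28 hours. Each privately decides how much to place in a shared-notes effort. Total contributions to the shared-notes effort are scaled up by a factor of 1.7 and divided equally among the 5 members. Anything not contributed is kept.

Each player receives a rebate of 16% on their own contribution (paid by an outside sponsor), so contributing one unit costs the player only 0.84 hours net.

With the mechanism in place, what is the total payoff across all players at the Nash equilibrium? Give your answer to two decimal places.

140.00 hours

Even with the mechanism, each unit contributed returns only (1.7/5) / 0.84 = 0.4048 per unit of net cost, so contributing nothing is still dominant.
Everyone keeps their endowment and the group total is 5 × 28 = 140.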